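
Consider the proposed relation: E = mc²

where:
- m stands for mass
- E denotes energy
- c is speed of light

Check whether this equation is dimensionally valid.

Yes

m (mass) has dimensions [M].
E (energy) has dimensions [L^2 M T^-2].
c (speed of light) has dimensions [L T^-1].

Left side: [L^2 M T^-2]
Right side: [L^2 M T^-2]

Both sides have the same dimensions, so the equation is dimensionally consistent.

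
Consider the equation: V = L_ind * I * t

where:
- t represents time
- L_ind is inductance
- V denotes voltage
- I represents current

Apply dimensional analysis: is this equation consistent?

No

t (time) has dimensions [T].
L_ind (inductance) has dimensions [I^-2 L^2 M T^-2].
V (voltage) has dimensions [I^-1 L^2 M T^-3].
I (current) has dimensions [I].

Left side: [I^-1 L^2 M T^-3]
Right side: [I^-1 L^2 M T^-1]

The two sides have different dimensions, so the equation is NOT dimensionally consistent.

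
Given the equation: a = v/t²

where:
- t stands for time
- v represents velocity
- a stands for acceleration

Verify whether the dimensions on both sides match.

No

t (time) has dimensions [T].
v (velocity) has dimensions [L T^-1].
a (acceleration) has dimensions [L T^-2].

Left side: [L T^-2]
Right side: [L T^-3]

The two sides have different dimensions, so the equation is NOT dimensionally consistent.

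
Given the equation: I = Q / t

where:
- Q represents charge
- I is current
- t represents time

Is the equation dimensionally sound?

Yes

Q (charge) has dimensions [I T].
I (current) has dimensions [I].
t (time) has dimensions [T].

Left side: [I]
Right side: [I]

Both sides have the same dimensions, so the equation is dimensionally consistent.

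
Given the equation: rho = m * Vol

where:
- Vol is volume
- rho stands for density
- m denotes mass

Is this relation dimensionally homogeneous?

No

Vol (volume) has dimensions [L^3].
rho (density) has dimensions [L^-3 M].
m (mass) has dimensions [M].

Left side: [L^-3 M]
Right side: [L^3 M]

The two sides have different dimensions, so the equation is NOT dimensionally consistent.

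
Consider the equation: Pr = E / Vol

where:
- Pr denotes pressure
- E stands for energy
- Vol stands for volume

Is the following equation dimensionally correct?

Yes

Pr (pressure) has dimensions [L^-1 M T^-2].
E (energy) has dimensions [L^2 M T^-2].
Vol (volume) has dimensions [L^3].

Left side: [L^-1 M T^-2]
Right side: [L^-1 M T^-2]

Both sides have the same dimensions, so the equation is dimensionally consistent.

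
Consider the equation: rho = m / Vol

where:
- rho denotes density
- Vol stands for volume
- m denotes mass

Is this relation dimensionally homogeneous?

Yes

rho (density) has dimensions [L^-3 M].
Vol (volume) has dimensions [L^3].
m (mass) has dimensions [M].

Left side: [L^-3 M]
Right side: [L^-3 M]

Both sides have the same dimensions, so the equation is dimensionally consistent.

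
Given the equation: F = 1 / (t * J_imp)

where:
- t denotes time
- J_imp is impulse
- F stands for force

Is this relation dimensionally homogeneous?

No

t (time) has dimensions [T].
J_imp (impulse) has dimensions [L M T^-1].
F (force) has dimensions [L M T^-2].

Left side: [L M T^-2]
Right side: [L^-1 M^-1]

The two sides have different dimensions, so the equation is NOT dimensionally consistent.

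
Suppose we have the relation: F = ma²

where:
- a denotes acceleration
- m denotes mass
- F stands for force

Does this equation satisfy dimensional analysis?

No

a (acceleration) has dimensions [L T^-2].
m (mass) has dimensions [M].
F (force) has dimensions [L M T^-2].

Left side: [L M T^-2]
Right side: [L^2 M T^-4]

The two sides have different dimensions, so the equation is NOT dimensionally consistent.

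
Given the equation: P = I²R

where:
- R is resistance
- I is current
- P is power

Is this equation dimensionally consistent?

Yes

R (resistance) has dimensions [I^-2 L^2 M T^-3].
I (current) has dimensions [I].
P (power) has dimensions [L^2 M T^-3].

Left side: [L^2 M T^-3]
Right side: [L^2 M T^-3]

Both sides have the same dimensions, so the equation is dimensionally consistent.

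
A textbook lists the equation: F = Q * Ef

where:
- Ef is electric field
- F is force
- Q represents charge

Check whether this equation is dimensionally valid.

Yes

Ef (electric field) has dimensions [I^-1 L M T^-3].
F (force) has dimensions [L M T^-2].
Q (charge) has dimensions [I T].

Left side: [L M T^-2]
Right side: [L M T^-2]

Both sides have the same dimensions, so the equation is dimensionally consistent.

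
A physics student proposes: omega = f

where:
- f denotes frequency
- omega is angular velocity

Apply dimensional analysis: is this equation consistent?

Yes

f (frequency) has dimensions [T^-1].
omega (angular velocity) has dimensions [T^-1].

Left side: [T^-1]
Right side: [T^-1]

Both sides have the same dimensions, so the equation is dimensionally consistent.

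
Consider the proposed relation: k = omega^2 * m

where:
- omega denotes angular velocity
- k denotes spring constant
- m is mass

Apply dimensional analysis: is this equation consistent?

Yes

omega (angular velocity) has dimensions [T^-1].
k (spring constant) has dimensions [M T^-2].
m (mass) has dimensions [M].

Left side: [M T^-2]
Right side: [M T^-2]

Both sides have the same dimensions, so the equation is dimensionally consistent.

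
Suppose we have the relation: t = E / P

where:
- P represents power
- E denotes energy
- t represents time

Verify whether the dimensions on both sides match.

Yes

P (power) has dimensions [L^2 M T^-3].
E (energy) has dimensions [L^2 M T^-2].
t (time) has dimensions [T].

Left side: [T]
Right side: [T]

Both sides have the same dimensions, so the equation is dimensionally consistent.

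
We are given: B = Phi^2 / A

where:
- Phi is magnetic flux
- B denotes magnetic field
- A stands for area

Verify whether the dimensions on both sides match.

No

Phi (magnetic flux) has dimensions [I^-1 L^2 M T^-2].
B (magnetic field) has dimensions [I^-1 M T^-2].
A (area) has dimensions [L^2].

Left side: [I^-1 M T^-2]
Right side: [I^-2 L^2 M^2 T^-4]

The two sides have different dimensions, so the equation is NOT dimensionally consistent.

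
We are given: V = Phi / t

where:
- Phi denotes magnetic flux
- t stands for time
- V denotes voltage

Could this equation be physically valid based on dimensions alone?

Yes

Phi (magnetic flux) has dimensions [I^-1 L^2 M T^-2].
t (time) has dimensions [T].
V (voltage) has dimensions [I^-1 L^2 M T^-3].

Left side: [I^-1 L^2 M T^-3]
Right side: [I^-1 L^2 M T^-3]

Both sides have the same dimensions, so the equation is dimensionally consistent.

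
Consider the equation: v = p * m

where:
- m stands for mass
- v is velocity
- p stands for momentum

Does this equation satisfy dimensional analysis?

No

m (mass) has dimensions [M].
v (velocity) has dimensions [L T^-1].
p (momentum) has dimensions [L M T^-1].

Left side: [L T^-1]
Right side: [L M^2 T^-1]

The two sides have different dimensions, so the equation is NOT dimensionally consistent.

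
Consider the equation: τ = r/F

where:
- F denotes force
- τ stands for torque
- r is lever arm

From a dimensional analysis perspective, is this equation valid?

No

F (force) has dimensions [L M T^-2].
τ (torque) has dimensions [L^2 M T^-2].
r (lever arm) has dimensions [L].

Left side: [L^2 M T^-2]
Right side: [M^-1 T^2]

The two sides have different dimensions, so the equation is NOT dimensionally consistent.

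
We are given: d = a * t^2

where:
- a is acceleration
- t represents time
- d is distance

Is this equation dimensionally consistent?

Yes

a (acceleration) has dimensions [L T^-2].
t (time) has dimensions [T].
d (distance) has dimensions [L].

Left side: [L]
Right side: [L]

Both sides have the same dimensions, so the equation is dimensionally consistent.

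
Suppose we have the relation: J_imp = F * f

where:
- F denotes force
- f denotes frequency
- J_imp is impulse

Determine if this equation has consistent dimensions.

No

F (force) has dimensions [L M T^-2].
f (frequency) has dimensions [T^-1].
J_imp (impulse) has dimensions [L M T^-1].

Left side: [L M T^-1]
Right side: [L M T^-3]

The two sides have different dimensions, so the equation is NOT dimensionally consistent.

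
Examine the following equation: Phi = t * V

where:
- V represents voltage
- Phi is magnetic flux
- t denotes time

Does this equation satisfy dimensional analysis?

Yes

V (voltage) has dimensions [I^-1 L^2 M T^-3].
Phi (magnetic flux) has dimensions [I^-1 L^2 M T^-2].
t (time) has dimensions [T].

Left side: [I^-1 L^2 M T^-2]
Right side: [I^-1 L^2 M T^-2]

Both sides have the same dimensions, so the equation is dimensionally consistent.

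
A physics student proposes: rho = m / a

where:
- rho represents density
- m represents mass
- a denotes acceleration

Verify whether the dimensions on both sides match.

No

rho (density) has dimensions [L^-3 M].
m (mass) has dimensions [M].
a (acceleration) has dimensions [L T^-2].

Left side: [L^-3 M]
Right side: [L^-1 M T^2]

The two sides have different dimensions, so the equation is NOT dimensionally consistent.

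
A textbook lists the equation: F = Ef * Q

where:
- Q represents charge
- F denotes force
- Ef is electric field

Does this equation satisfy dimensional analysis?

Yes

Q (charge) has dimensions [I T].
F (force) has dimensions [L M T^-2].
Ef (electric field) has dimensions [I^-1 L M T^-3].

Left side: [L M T^-2]
Right side: [L M T^-2]

Both sides have the same dimensions, so the equation is dimensionally consistent.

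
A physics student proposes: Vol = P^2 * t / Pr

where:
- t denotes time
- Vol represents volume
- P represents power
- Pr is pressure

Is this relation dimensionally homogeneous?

No

t (time) has dimensions [T].
Vol (volume) has dimensions [L^3].
P (power) has dimensions [L^2 M T^-3].
Pr (pressure) has dimensions [L^-1 M T^-2].

Left side: [L^3]
Right side: [L^5 M T^-3]

The two sides have different dimensions, so the equation is NOT dimensionally consistent.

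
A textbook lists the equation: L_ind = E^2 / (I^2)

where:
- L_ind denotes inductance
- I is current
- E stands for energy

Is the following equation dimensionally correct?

No

L_ind (inductance) has dimensions [I^-2 L^2 M T^-2].
I (current) has dimensions [I].
E (energy) has dimensions [L^2 M T^-2].

Left side: [I^-2 L^2 M T^-2]
Right side: [I^-2 L^4 M^2 T^-4]

The two sides have different dimensions, so the equation is NOT dimensionally consistent.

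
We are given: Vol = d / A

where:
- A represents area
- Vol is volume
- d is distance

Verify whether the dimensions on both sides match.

No

A (area) has dimensions [L^2].
Vol (volume) has dimensions [L^3].
d (distance) has dimensions [L].

Left side: [L^3]
Right side: [L^-1]

The two sides have different dimensions, so the equation is NOT dimensionally consistent.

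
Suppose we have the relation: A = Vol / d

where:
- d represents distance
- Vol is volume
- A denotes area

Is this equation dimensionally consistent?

Yes

d (distance) has dimensions [L].
Vol (volume) has dimensions [L^3].
A (area) has dimensions [L^2].

Left side: [L^2]
Right side: [L^2]

Both sides have the same dimensions, so the equation is dimensionally consistent.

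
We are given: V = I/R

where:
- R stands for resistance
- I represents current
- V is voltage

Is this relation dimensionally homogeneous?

No

R (resistance) has dimensions [I^-2 L^2 M T^-3].
I (current) has dimensions [I].
V (voltage) has dimensions [I^-1 L^2 M T^-3].

Left side: [I^-1 L^2 M T^-3]
Right side: [I^3 L^-2 M^-1 T^3]

The two sides have different dimensions, so the equation is NOT dimensionally consistent.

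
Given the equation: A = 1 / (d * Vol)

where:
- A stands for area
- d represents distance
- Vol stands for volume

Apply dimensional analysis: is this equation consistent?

No

A (area) has dimensions [L^2].
d (distance) has dimensions [L].
Vol (volume) has dimensions [L^3].

Left side: [L^2]
Right side: [L^-4]

The two sides have different dimensions, so the equation is NOT dimensionally consistent.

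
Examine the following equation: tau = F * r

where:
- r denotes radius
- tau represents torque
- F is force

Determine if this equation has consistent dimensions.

Yes

r (radius) has dimensions [L].
tau (torque) has dimensions [L^2 M T^-2].
F (force) has dimensions [L M T^-2].

Left side: [L^2 M T^-2]
Right side: [L^2 M T^-2]

Both sides have the same dimensions, so the equation is dimensionally consistent.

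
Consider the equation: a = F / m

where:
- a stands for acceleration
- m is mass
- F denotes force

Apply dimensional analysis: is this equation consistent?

Yes

a (acceleration) has dimensions [L T^-2].
m (mass) has dimensions [M].
F (force) has dimensions [L M T^-2].

Left side: [L T^-2]
Right side: [L T^-2]

Both sides have the same dimensions, so the equation is dimensionally consistent.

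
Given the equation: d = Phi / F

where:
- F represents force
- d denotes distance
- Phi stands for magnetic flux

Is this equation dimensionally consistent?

No

F (force) has dimensions [L M T^-2].
d (distance) has dimensions [L].
Phi (magnetic flux) has dimensions [I^-1 L^2 M T^-2].

Left side: [L]
Right side: [I^-1 L]

The two sides have different dimensions, so the equation is NOT dimensionally consistent.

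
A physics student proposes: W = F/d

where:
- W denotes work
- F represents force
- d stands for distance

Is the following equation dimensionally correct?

No

W (work) has dimensions [L^2 M T^-2].
F (force) has dimensions [L M T^-2].
d (distance) has dimensions [L].

Left side: [L^2 M T^-2]
Right side: [M T^-2]

The two sides have different dimensions, so the equation is NOT dimensionally consistent.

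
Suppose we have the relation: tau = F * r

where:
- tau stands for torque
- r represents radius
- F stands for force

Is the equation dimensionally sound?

Yes

tau (torque) has dimensions [L^2 M T^-2].
r (radius) has dimensions [L].
F (force) has dimensions [L M T^-2].

Left side: [L^2 M T^-2]
Right side: [L^2 M T^-2]

Both sides have the same dimensions, so the equation is dimensionally consistent.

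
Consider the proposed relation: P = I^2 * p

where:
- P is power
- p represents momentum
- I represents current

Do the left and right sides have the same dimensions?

No

P (power) has dimensions [L^2 M T^-3].
p (momentum) has dimensions [L M T^-1].
I (current) has dimensions [I].

Left side: [L^2 M T^-3]
Right side: [I^2 L M T^-1]

The two sides have different dimensions, so the equation is NOT dimensionally consistent.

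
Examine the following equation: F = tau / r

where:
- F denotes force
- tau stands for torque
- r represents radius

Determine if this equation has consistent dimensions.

Yes

F (force) has dimensions [L M T^-2].
tau (torque) has dimensions [L^2 M T^-2].
r (radius) has dimensions [L].

Left side: [L M T^-2]
Right side: [L M T^-2]

Both sides have the same dimensions, so the equation is dimensionally consistent.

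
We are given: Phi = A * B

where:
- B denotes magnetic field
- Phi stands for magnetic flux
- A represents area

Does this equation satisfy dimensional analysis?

Yes

B (magnetic field) has dimensions [I^-1 M T^-2].
Phi (magnetic flux) has dimensions [I^-1 L^2 M T^-2].
A (area) has dimensions [L^2].

Left side: [I^-1 L^2 M T^-2]
Right side: [I^-1 L^2 M T^-2]

Both sides have the same dimensions, so the equation is dimensionally consistent.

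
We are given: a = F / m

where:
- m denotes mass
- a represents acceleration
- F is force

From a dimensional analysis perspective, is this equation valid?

Yes

m (mass) has dimensions [M].
a (acceleration) has dimensions [L T^-2].
F (force) has dimensions [L M T^-2].

Left side: [L T^-2]
Right side: [L T^-2]

Both sides have the same dimensions, so the equation is dimensionally consistent.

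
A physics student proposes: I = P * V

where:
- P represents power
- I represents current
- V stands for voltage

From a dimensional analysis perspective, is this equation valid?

No

P (power) has dimensions [L^2 M T^-3].
I (current) has dimensions [I].
V (voltage) has dimensions [I^-1 L^2 M T^-3].

Left side: [I]
Right side: [I^-1 L^4 M^2 T^-6]

The two sides have different dimensions, so the equation is NOT dimensionally consistent.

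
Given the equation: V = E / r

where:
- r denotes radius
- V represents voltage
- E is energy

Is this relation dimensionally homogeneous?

No

r (radius) has dimensions [L].
V (voltage) has dimensions [I^-1 L^2 M T^-3].
E (energy) has dimensions [L^2 M T^-2].

Left side: [I^-1 L^2 M T^-3]
Right side: [L M T^-2]

The two sides have different dimensions, so the equation is NOT dimensionally consistent.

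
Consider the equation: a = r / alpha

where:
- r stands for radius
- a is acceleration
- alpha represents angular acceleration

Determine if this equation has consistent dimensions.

No

r (radius) has dimensions [L].
a (acceleration) has dimensions [L T^-2].
alpha (angular acceleration) has dimensions [T^-2].

Left side: [L T^-2]
Right side: [L T^2]

The two sides have different dimensions, so the equation is NOT dimensionally consistent.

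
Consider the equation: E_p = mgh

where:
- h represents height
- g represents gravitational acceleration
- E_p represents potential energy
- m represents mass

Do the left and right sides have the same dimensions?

Yes

h (height) has dimensions [L].
g (gravitational acceleration) has dimensions [L T^-2].
E_p (potential energy) has dimensions [L^2 M T^-2].
m (mass) has dimensions [M].

Left side: [L^2 M T^-2]
Right side: [L^2 M T^-2]

Both sides have the same dimensions, so the equation is dimensionally consistent.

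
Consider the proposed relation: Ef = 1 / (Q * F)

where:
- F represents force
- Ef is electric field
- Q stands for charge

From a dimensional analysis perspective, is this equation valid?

No

F (force) has dimensions [L M T^-2].
Ef (electric field) has dimensions [I^-1 L M T^-3].
Q (charge) has dimensions [I T].

Left side: [I^-1 L M T^-3]
Right side: [I^-1 L^-1 M^-1 T]

The two sides have different dimensions, so the equation is NOT dimensionally consistent.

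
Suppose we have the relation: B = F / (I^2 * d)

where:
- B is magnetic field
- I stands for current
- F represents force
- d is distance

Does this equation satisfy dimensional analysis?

No

B (magnetic field) has dimensions [I^-1 M T^-2].
I (current) has dimensions [I].
F (force) has dimensions [L M T^-2].
d (distance) has dimensions [L].

Left side: [I^-1 M T^-2]
Right side: [I^-2 M T^-2]

The two sides have different dimensions, so the equation is NOT dimensionally consistent.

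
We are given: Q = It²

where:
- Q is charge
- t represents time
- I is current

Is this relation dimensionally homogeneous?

No

Q (charge) has dimensions [I T].
t (time) has dimensions [T].
I (current) has dimensions [I].

Left side: [I T]
Right side: [I T^2]

The two sides have different dimensions, so the equation is NOT dimensionally consistent.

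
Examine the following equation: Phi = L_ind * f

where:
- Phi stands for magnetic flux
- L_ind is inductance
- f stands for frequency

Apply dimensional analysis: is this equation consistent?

No

Phi (magnetic flux) has dimensions [I^-1 L^2 M T^-2].
L_ind (inductance) has dimensions [I^-2 L^2 M T^-2].
f (frequency) has dimensions [T^-1].

Left side: [I^-1 L^2 M T^-2]
Right side: [I^-2 L^2 M T^-3]

The two sides have different dimensions, so the equation is NOT dimensionally consistent.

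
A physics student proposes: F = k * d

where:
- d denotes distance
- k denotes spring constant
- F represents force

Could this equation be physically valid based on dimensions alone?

Yes

d (distance) has dimensions [L].
k (spring constant) has dimensions [M T^-2].
F (force) has dimensions [L M T^-2].

Left side: [L M T^-2]
Right side: [L M T^-2]

Both sides have the same dimensions, so the equation is dimensionally consistent.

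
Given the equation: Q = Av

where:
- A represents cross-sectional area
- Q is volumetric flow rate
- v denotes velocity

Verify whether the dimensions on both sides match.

Yes

A (cross-sectional area) has dimensions [L^2].
Q (volumetric flow rate) has dimensions [L^3 T^-1].
v (velocity) has dimensions [L T^-1].

Left side: [L^3 T^-1]
Right side: [L^3 T^-1]

Both sides have the same dimensions, so the equation is dimensionally consistent.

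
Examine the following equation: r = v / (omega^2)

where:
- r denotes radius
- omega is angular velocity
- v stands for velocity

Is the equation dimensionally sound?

No

r (radius) has dimensions [L].
omega (angular velocity) has dimensions [T^-1].
v (velocity) has dimensions [L T^-1].

Left side: [L]
Right side: [L T]

The two sides have different dimensions, so the equation is NOT dimensionally consistent.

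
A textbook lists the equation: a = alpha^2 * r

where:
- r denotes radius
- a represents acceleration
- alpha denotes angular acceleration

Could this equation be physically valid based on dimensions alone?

No

r (radius) has dimensions [L].
a (acceleration) has dimensions [L T^-2].
alpha (angular acceleration) has dimensions [T^-2].

Left side: [L T^-2]
Right side: [L T^-4]

The two sides have different dimensions, so the equation is NOT dimensionally consistent.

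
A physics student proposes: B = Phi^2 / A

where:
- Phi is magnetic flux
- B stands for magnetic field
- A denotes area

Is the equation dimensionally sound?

No

Phi (magnetic flux) has dimensions [I^-1 L^2 M T^-2].
B (magnetic field) has dimensions [I^-1 M T^-2].
A (area) has dimensions [L^2].

Left side: [I^-1 M T^-2]
Right side: [I^-2 L^2 M^2 T^-4]

The two sides have different dimensions, so the equation is NOT dimensionally consistent.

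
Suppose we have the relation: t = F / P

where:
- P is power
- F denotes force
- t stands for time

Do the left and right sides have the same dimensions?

No

P (power) has dimensions [L^2 M T^-3].
F (force) has dimensions [L M T^-2].
t (time) has dimensions [T].

Left side: [T]
Right side: [L^-1 T]

The two sides have different dimensions, so the equation is NOT dimensionally consistent.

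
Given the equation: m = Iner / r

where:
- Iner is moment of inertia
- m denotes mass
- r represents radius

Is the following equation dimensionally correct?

No

Iner (moment of inertia) has dimensions [L^2 M].
m (mass) has dimensions [M].
r (radius) has dimensions [L].

Left side: [M]
Right side: [L M]

The two sides have different dimensions, so the equation is NOT dimensionally consistent.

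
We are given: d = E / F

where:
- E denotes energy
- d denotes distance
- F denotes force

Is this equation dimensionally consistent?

Yes

E (energy) has dimensions [L^2 M T^-2].
d (distance) has dimensions [L].
F (force) has dimensions [L M T^-2].

Left side: [L]
Right side: [L]

Both sides have the same dimensions, so the equation is dimensionally consistent.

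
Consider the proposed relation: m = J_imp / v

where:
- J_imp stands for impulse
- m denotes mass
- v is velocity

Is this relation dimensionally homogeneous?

Yes

J_imp (impulse) has dimensions [L M T^-1].
m (mass) has dimensions [M].
v (velocity) has dimensions [L T^-1].

Left side: [M]
Right side: [M]

Both sides have the same dimensions, so the equation is dimensionally consistent.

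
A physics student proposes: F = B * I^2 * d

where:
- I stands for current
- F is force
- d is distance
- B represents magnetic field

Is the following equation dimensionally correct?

No

I (current) has dimensions [I].
F (force) has dimensions [L M T^-2].
d (distance) has dimensions [L].
B (magnetic field) has dimensions [I^-1 M T^-2].

Left side: [L M T^-2]
Right side: [I L M T^-2]

The two sides have different dimensions, so the equation is NOT dimensionally consistent.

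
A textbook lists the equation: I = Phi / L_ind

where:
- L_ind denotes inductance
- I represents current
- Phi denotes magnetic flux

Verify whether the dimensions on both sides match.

Yes

L_ind (inductance) has dimensions [I^-2 L^2 M T^-2].
I (current) has dimensions [I].
Phi (magnetic flux) has dimensions [I^-1 L^2 M T^-2].

Left side: [I]
Right side: [I]

Both sides have the same dimensions, so the equation is dimensionally consistent.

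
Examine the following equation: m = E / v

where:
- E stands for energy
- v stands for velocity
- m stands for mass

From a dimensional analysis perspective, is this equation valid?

No

E (energy) has dimensions [L^2 M T^-2].
v (velocity) has dimensions [L T^-1].
m (mass) has dimensions [M].

Left side: [M]
Right side: [L M T^-1]

The two sides have different dimensions, so the equation is NOT dimensionally consistent.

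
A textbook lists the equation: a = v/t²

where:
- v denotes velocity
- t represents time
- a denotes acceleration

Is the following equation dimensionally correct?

No

v (velocity) has dimensions [L T^-1].
t (time) has dimensions [T].
a (acceleration) has dimensions [L T^-2].

Left side: [L T^-2]
Right side: [L T^-3]

The two sides have different dimensions, so the equation is NOT dimensionally consistent.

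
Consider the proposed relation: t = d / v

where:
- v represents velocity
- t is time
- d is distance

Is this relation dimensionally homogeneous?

Yes

v (velocity) has dimensions [L T^-1].
t (time) has dimensions [T].
d (distance) has dimensions [L].

Left side: [T]
Right side: [T]

Both sides have the same dimensions, so the equation is dimensionally consistent.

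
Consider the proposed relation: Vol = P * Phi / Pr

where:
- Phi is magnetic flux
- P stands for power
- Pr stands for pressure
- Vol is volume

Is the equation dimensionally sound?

No

Phi (magnetic flux) has dimensions [I^-1 L^2 M T^-2].
P (power) has dimensions [L^2 M T^-3].
Pr (pressure) has dimensions [L^-1 M T^-2].
Vol (volume) has dimensions [L^3].

Left side: [L^3]
Right side: [I^-1 L^5 M T^-3]

The two sides have different dimensions, so the equation is NOT dimensionally consistent.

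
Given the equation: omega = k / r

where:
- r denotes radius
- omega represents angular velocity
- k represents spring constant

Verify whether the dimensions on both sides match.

No

r (radius) has dimensions [L].
omega (angular velocity) has dimensions [T^-1].
k (spring constant) has dimensions [M T^-2].

Left side: [T^-1]
Right side: [L^-1 M T^-2]

The two sides have different dimensions, so the equation is NOT dimensionally consistent.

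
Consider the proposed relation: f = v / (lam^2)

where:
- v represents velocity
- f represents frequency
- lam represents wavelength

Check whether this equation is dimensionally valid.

No

v (velocity) has dimensions [L T^-1].
f (frequency) has dimensions [T^-1].
lam (wavelength) has dimensions [L].

Left side: [T^-1]
Right side: [L^-1 T^-1]

The two sides have different dimensions, so the equation is NOT dimensionally consistent.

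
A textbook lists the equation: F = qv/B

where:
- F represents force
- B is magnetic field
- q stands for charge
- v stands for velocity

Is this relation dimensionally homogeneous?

No

F (force) has dimensions [L M T^-2].
B (magnetic field) has dimensions [I^-1 M T^-2].
q (charge) has dimensions [I T].
v (velocity) has dimensions [L T^-1].

Left side: [L M T^-2]
Right side: [I^2 L M^-1 T^2]

The two sides have different dimensions, so the equation is NOT dimensionally consistent.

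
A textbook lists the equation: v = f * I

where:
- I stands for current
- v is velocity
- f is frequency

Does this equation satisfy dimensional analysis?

No

I (current) has dimensions [I].
v (velocity) has dimensions [L T^-1].
f (frequency) has dimensions [T^-1].

Left side: [L T^-1]
Right side: [I T^-1]

The two sides have different dimensions, so the equation is NOT dimensionally consistent.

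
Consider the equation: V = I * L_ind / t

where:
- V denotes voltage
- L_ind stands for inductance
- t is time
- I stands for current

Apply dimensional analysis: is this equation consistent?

Yes

V (voltage) has dimensions [I^-1 L^2 M T^-3].
L_ind (inductance) has dimensions [I^-2 L^2 M T^-2].
t (time) has dimensions [T].
I (current) has dimensions [I].

Left side: [I^-1 L^2 M T^-3]
Right side: [I^-1 L^2 M T^-3]

Both sides have the same dimensions, so the equation is dimensionally consistent.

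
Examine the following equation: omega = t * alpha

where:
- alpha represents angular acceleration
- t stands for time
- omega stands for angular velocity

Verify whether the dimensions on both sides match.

Yes

alpha (angular acceleration) has dimensions [T^-2].
t (time) has dimensions [T].
omega (angular velocity) has dimensions [T^-1].

Left side: [T^-1]
Right side: [T^-1]

Both sides have the same dimensions, so the equation is dimensionally consistent.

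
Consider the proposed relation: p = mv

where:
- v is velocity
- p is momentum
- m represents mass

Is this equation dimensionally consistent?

Yes

v (velocity) has dimensions [L T^-1].
p (momentum) has dimensions [L M T^-1].
m (mass) has dimensions [M].

Left side: [L M T^-1]
Right side: [L M T^-1]

Both sides have the same dimensions, so the equation is dimensionally consistent.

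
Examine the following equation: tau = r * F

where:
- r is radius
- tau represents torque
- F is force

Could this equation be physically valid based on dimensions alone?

Yes

r (radius) has dimensions [L].
tau (torque) has dimensions [L^2 M T^-2].
F (force) has dimensions [L M T^-2].

Left side: [L^2 M T^-2]
Right side: [L^2 M T^-2]

Both sides have the same dimensions, so the equation is dimensionally consistent.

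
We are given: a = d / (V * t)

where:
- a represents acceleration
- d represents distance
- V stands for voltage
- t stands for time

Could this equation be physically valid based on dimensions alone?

No

a (acceleration) has dimensions [L T^-2].
d (distance) has dimensions [L].
V (voltage) has dimensions [I^-1 L^2 M T^-3].
t (time) has dimensions [T].

Left side: [L T^-2]
Right side: [I L^-1 M^-1 T^2]

The two sides have different dimensions, so the equation is NOT dimensionally consistent.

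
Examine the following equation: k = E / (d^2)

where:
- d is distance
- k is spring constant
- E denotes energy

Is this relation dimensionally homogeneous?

Yes

d (distance) has dimensions [L].
k (spring constant) has dimensions [M T^-2].
E (energy) has dimensions [L^2 M T^-2].

Left side: [M T^-2]
Right side: [M T^-2]

Both sides have the same dimensions, so the equation is dimensionally consistent.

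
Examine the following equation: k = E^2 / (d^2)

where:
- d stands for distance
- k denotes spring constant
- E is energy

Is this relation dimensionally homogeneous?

No

d (distance) has dimensions [L].
k (spring constant) has dimensions [M T^-2].
E (energy) has dimensions [L^2 M T^-2].

Left side: [M T^-2]
Right side: [L^2 M^2 T^-4]

The two sides have different dimensions, so the equation is NOT dimensionally consistent.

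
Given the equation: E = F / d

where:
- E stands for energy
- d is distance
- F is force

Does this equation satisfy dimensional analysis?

No

E (energy) has dimensions [L^2 M T^-2].
d (distance) has dimensions [L].
F (force) has dimensions [L M T^-2].

Left side: [L^2 M T^-2]
Right side: [M T^-2]

The two sides have different dimensions, so the equation is NOT dimensionally consistent.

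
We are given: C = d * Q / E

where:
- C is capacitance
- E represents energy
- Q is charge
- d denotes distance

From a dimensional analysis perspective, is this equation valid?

No

C (capacitance) has dimensions [I^2 L^-2 M^-1 T^4].
E (energy) has dimensions [L^2 M T^-2].
Q (charge) has dimensions [I T].
d (distance) has dimensions [L].

Left side: [I^2 L^-2 M^-1 T^4]
Right side: [I L^-1 M^-1 T^3]

The two sides have different dimensions, so the equation is NOT dimensionally consistent.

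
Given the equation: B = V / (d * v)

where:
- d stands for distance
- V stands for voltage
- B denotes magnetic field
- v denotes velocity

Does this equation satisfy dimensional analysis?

Yes

d (distance) has dimensions [L].
V (voltage) has dimensions [I^-1 L^2 M T^-3].
B (magnetic field) has dimensions [I^-1 M T^-2].
v (velocity) has dimensions [L T^-1].

Left side: [I^-1 M T^-2]
Right side: [I^-1 M T^-2]

Both sides have the same dimensions, so the equation is dimensionally consistent.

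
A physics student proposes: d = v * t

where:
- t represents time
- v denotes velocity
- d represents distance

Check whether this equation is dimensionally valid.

Yes

t (time) has dimensions [T].
v (velocity) has dimensions [L T^-1].
d (distance) has dimensions [L].

Left side: [L]
Right side: [L]

Both sides have the same dimensions, so the equation is dimensionally consistent.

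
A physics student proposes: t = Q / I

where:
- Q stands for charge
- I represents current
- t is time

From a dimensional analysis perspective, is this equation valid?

Yes

Q (charge) has dimensions [I T].
I (current) has dimensions [I].
t (time) has dimensions [T].

Left side: [T]
Right side: [T]

Both sides have the same dimensions, so the equation is dimensionally consistent.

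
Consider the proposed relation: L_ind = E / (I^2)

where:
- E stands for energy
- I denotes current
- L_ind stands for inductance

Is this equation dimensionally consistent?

Yes

E (energy) has dimensions [L^2 M T^-2].
I (current) has dimensions [I].
L_ind (inductance) has dimensions [I^-2 L^2 M T^-2].

Left side: [I^-2 L^2 M T^-2]
Right side: [I^-2 L^2 M T^-2]

Both sides have the same dimensions, so the equation is dimensionally consistent.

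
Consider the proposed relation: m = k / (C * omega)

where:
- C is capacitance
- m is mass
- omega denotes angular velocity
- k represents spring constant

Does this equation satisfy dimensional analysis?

No

C (capacitance) has dimensions [I^2 L^-2 M^-1 T^4].
m (mass) has dimensions [M].
omega (angular velocity) has dimensions [T^-1].
k (spring constant) has dimensions [M T^-2].

Left side: [M]
Right side: [I^-2 L^2 M^2 T^-5]

The two sides have different dimensions, so the equation is NOT dimensionally consistent.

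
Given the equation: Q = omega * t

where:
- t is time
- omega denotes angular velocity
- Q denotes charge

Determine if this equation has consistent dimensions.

No

t (time) has dimensions [T].
omega (angular velocity) has dimensions [T^-1].
Q (charge) has dimensions [I T].

Left side: [I T]
Right side: [dimensionless]

The two sides have different dimensions, so the equation is NOT dimensionally consistent.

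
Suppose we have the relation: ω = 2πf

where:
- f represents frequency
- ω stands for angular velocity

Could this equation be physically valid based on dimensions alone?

Yes

f (frequency) has dimensions [T^-1].
ω (angular velocity) has dimensions [T^-1].

Left side: [T^-1]
Right side: [T^-1]

Both sides have the same dimensions, so the equation is dimensionally consistent.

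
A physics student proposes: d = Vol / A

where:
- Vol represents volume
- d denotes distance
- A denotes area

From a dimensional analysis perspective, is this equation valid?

Yes

Vol (volume) has dimensions [L^3].
d (distance) has dimensions [L].
A (area) has dimensions [L^2].

Left side: [L]
Right side: [L]

Both sides have the same dimensions, so the equation is dimensionally consistent.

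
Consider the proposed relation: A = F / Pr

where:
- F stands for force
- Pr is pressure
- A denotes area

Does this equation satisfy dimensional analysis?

Yes

F (force) has dimensions [L M T^-2].
Pr (pressure) has dimensions [L^-1 M T^-2].
A (area) has dimensions [L^2].

Left side: [L^2]
Right side: [L^2]

Both sides have the same dimensions, so the equation is dimensionally consistent.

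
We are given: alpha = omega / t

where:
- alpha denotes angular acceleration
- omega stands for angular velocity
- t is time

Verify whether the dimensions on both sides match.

Yes

alpha (angular acceleration) has dimensions [T^-2].
omega (angular velocity) has dimensions [T^-1].
t (time) has dimensions [T].

Left side: [T^-2]
Right side: [T^-2]

Both sides have the same dimensions, so the equation is dimensionally consistent.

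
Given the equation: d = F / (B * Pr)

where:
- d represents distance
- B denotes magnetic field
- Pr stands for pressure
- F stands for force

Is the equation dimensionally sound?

No

d (distance) has dimensions [L].
B (magnetic field) has dimensions [I^-1 M T^-2].
Pr (pressure) has dimensions [L^-1 M T^-2].
F (force) has dimensions [L M T^-2].

Left side: [L]
Right side: [I L^2 M^-1 T^2]

The two sides have different dimensions, so the equation is NOT dimensionally consistent.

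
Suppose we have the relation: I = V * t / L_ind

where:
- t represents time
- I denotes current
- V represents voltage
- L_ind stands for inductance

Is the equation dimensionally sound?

Yes

t (time) has dimensions [T].
I (current) has dimensions [I].
V (voltage) has dimensions [I^-1 L^2 M T^-3].
L_ind (inductance) has dimensions [I^-2 L^2 M T^-2].

Left side: [I]
Right side: [I]

Both sides have the same dimensions, so the equation is dimensionally consistent.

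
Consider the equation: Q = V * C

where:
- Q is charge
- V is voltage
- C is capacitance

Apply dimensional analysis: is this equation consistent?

Yes

Q (charge) has dimensions [I T].
V (voltage) has dimensions [I^-1 L^2 M T^-3].
C (capacitance) has dimensions [I^2 L^-2 M^-1 T^4].

Left side: [I T]
Right side: [I T]

Both sides have the same dimensions, so the equation is dimensionally consistent.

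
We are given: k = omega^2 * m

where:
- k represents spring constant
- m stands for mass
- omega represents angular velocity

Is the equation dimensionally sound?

Yes

k (spring constant) has dimensions [M T^-2].
m (mass) has dimensions [M].
omega (angular velocity) has dimensions [T^-1].

Left side: [M T^-2]
Right side: [M T^-2]

Both sides have the same dimensions, so the equation is dimensionally consistent.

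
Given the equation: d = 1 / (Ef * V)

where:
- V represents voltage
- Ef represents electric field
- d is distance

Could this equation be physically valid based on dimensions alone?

No

V (voltage) has dimensions [I^-1 L^2 M T^-3].
Ef (electric field) has dimensions [I^-1 L M T^-3].
d (distance) has dimensions [L].

Left side: [L]
Right side: [I^2 L^-3 M^-2 T^6]

The two sides have different dimensions, so the equation is NOT dimensionally consistent.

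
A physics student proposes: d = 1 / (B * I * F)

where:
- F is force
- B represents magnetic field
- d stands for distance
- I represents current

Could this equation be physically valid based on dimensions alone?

No

F (force) has dimensions [L M T^-2].
B (magnetic field) has dimensions [I^-1 M T^-2].
d (distance) has dimensions [L].
I (current) has dimensions [I].

Left side: [L]
Right side: [L^-1 M^-2 T^4]

The two sides have different dimensions, so the equation is NOT dimensionally consistent.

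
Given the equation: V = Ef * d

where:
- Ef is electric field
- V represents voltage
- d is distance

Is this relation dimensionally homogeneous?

Yes

Ef (electric field) has dimensions [I^-1 L M T^-3].
V (voltage) has dimensions [I^-1 L^2 M T^-3].
d (distance) has dimensions [L].

Left side: [I^-1 L^2 M T^-3]
Right side: [I^-1 L^2 M T^-3]

Both sides have the same dimensions, so the equation is dimensionally consistent.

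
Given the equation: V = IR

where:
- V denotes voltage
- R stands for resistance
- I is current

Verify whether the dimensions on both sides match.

Yes

V (voltage) has dimensions [I^-1 L^2 M T^-3].
R (resistance) has dimensions [I^-2 L^2 M T^-3].
I (current) has dimensions [I].

Left side: [I^-1 L^2 M T^-3]
Right side: [I^-1 L^2 M T^-3]

Both sides have the same dimensions, so the equation is dimensionally consistent.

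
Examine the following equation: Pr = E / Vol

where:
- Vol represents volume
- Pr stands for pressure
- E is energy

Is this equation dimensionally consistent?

Yes

Vol (volume) has dimensions [L^3].
Pr (pressure) has dimensions [L^-1 M T^-2].
E (energy) has dimensions [L^2 M T^-2].

Left side: [L^-1 M T^-2]
Right side: [L^-1 M T^-2]

Both sides have the same dimensions, so the equation is dimensionally consistent.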